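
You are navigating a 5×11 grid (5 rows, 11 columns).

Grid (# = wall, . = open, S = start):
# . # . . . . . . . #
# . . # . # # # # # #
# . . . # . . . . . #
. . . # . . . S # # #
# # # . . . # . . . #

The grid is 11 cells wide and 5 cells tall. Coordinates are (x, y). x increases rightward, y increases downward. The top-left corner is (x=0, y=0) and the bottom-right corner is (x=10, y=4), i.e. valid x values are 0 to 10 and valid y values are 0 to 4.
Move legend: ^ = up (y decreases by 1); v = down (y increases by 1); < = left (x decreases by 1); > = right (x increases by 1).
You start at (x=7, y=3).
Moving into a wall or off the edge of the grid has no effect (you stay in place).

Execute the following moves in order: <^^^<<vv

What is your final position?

Answer: Final position: (x=5, y=4)

Derivation:
Start: (x=7, y=3)
  < (left): (x=7, y=3) -> (x=6, y=3)
  ^ (up): (x=6, y=3) -> (x=6, y=2)
  ^ (up): blocked, stay at (x=6, y=2)
  ^ (up): blocked, stay at (x=6, y=2)
  < (left): (x=6, y=2) -> (x=5, y=2)
  < (left): blocked, stay at (x=5, y=2)
  v (down): (x=5, y=2) -> (x=5, y=3)
  v (down): (x=5, y=3) -> (x=5, y=4)
Final: (x=5, y=4)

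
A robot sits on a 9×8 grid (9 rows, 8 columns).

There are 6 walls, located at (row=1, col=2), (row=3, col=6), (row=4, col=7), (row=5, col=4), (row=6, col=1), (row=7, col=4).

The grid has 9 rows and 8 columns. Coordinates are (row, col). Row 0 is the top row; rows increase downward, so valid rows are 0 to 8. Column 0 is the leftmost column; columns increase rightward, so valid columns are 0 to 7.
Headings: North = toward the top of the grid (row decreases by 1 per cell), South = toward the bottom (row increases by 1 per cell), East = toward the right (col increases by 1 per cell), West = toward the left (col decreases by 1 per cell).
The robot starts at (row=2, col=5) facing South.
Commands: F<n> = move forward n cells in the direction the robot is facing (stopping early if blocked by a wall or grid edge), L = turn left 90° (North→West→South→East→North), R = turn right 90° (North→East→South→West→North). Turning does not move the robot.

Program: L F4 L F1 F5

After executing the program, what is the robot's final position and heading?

Answer: Final position: (row=0, col=7), facing North

Derivation:
Start: (row=2, col=5), facing South
  L: turn left, now facing East
  F4: move forward 2/4 (blocked), now at (row=2, col=7)
  L: turn left, now facing North
  F1: move forward 1, now at (row=1, col=7)
  F5: move forward 1/5 (blocked), now at (row=0, col=7)
Final: (row=0, col=7), facing North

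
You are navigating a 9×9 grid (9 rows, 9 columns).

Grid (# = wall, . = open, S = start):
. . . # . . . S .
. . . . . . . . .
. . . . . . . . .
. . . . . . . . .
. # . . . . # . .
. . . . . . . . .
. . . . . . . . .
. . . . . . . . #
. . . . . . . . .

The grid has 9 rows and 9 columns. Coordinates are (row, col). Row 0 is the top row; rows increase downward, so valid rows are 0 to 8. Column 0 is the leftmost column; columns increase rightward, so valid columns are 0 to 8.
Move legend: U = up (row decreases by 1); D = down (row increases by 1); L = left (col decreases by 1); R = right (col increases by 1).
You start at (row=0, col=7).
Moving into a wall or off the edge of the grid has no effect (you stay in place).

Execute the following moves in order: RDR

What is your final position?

Answer: Final position: (row=1, col=8)

Derivation:
Start: (row=0, col=7)
  R (right): (row=0, col=7) -> (row=0, col=8)
  D (down): (row=0, col=8) -> (row=1, col=8)
  R (right): blocked, stay at (row=1, col=8)
Final: (row=1, col=8)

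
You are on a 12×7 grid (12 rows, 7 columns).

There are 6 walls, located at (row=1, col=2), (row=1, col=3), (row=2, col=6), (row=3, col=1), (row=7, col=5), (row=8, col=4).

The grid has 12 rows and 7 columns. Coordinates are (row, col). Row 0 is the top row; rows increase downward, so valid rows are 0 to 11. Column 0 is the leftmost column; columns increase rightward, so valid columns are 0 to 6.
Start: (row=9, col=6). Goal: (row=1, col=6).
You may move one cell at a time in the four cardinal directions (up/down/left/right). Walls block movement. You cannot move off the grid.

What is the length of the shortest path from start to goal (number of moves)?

BFS from (row=9, col=6) until reaching (row=1, col=6):
  Distance 0: (row=9, col=6)
  Distance 1: (row=8, col=6), (row=9, col=5), (row=10, col=6)
  Distance 2: (row=7, col=6), (row=8, col=5), (row=9, col=4), (row=10, col=5), (row=11, col=6)
  Distance 3: (row=6, col=6), (row=9, col=3), (row=10, col=4), (row=11, col=5)
  Distance 4: (row=5, col=6), (row=6, col=5), (row=8, col=3), (row=9, col=2), (row=10, col=3), (row=11, col=4)
  Distance 5: (row=4, col=6), (row=5, col=5), (row=6, col=4), (row=7, col=3), (row=8, col=2), (row=9, col=1), (row=10, col=2), (row=11, col=3)
  Distance 6: (row=3, col=6), (row=4, col=5), (row=5, col=4), (row=6, col=3), (row=7, col=2), (row=7, col=4), (row=8, col=1), (row=9, col=0), (row=10, col=1), (row=11, col=2)
  Distance 7: (row=3, col=5), (row=4, col=4), (row=5, col=3), (row=6, col=2), (row=7, col=1), (row=8, col=0), (row=10, col=0), (row=11, col=1)
  Distance 8: (row=2, col=5), (row=3, col=4), (row=4, col=3), (row=5, col=2), (row=6, col=1), (row=7, col=0), (row=11, col=0)
  Distance 9: (row=1, col=5), (row=2, col=4), (row=3, col=3), (row=4, col=2), (row=5, col=1), (row=6, col=0)
  Distance 10: (row=0, col=5), (row=1, col=4), (row=1, col=6), (row=2, col=3), (row=3, col=2), (row=4, col=1), (row=5, col=0)  <- goal reached here
One shortest path (10 moves): (row=9, col=6) -> (row=8, col=6) -> (row=7, col=6) -> (row=6, col=6) -> (row=6, col=5) -> (row=5, col=5) -> (row=4, col=5) -> (row=3, col=5) -> (row=2, col=5) -> (row=1, col=5) -> (row=1, col=6)

Answer: Shortest path length: 10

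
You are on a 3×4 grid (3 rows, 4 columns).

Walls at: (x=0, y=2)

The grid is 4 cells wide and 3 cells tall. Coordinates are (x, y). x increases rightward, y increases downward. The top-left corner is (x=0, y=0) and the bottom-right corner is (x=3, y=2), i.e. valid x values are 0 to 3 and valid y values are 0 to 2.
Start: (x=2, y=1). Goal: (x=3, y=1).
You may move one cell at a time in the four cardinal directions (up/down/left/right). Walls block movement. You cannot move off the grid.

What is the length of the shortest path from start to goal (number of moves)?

Answer: Shortest path length: 1

Derivation:
BFS from (x=2, y=1) until reaching (x=3, y=1):
  Distance 0: (x=2, y=1)
  Distance 1: (x=2, y=0), (x=1, y=1), (x=3, y=1), (x=2, y=2)  <- goal reached here
One shortest path (1 moves): (x=2, y=1) -> (x=3, y=1)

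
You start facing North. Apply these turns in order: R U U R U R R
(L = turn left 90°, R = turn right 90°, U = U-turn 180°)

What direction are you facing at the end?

Answer: Final heading: South

Derivation:
Start: North
  R (right (90° clockwise)) -> East
  U (U-turn (180°)) -> West
  U (U-turn (180°)) -> East
  R (right (90° clockwise)) -> South
  U (U-turn (180°)) -> North
  R (right (90° clockwise)) -> East
  R (right (90° clockwise)) -> South
Final: South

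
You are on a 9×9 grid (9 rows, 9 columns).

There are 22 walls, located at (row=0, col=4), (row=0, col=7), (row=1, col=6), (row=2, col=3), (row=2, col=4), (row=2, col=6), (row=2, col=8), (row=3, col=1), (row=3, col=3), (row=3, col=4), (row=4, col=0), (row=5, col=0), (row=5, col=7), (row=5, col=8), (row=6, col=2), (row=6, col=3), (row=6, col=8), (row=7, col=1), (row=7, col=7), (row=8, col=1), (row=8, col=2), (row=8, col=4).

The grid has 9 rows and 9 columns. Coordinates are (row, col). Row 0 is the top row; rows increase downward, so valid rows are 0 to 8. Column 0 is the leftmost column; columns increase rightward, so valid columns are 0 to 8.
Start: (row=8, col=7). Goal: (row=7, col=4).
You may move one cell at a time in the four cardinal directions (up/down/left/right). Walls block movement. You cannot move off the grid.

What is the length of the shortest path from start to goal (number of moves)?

BFS from (row=8, col=7) until reaching (row=7, col=4):
  Distance 0: (row=8, col=7)
  Distance 1: (row=8, col=6), (row=8, col=8)
  Distance 2: (row=7, col=6), (row=7, col=8), (row=8, col=5)
  Distance 3: (row=6, col=6), (row=7, col=5)
  Distance 4: (row=5, col=6), (row=6, col=5), (row=6, col=7), (row=7, col=4)  <- goal reached here
One shortest path (4 moves): (row=8, col=7) -> (row=8, col=6) -> (row=8, col=5) -> (row=7, col=5) -> (row=7, col=4)

Answer: Shortest path length: 4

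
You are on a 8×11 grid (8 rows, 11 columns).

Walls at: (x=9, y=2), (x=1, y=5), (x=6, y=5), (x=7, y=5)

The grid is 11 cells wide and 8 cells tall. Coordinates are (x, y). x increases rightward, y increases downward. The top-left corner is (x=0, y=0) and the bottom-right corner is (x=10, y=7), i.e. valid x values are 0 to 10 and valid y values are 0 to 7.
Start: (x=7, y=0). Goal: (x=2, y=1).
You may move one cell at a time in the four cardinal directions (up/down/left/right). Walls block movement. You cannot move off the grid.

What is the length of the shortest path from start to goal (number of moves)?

Answer: Shortest path length: 6

Derivation:
BFS from (x=7, y=0) until reaching (x=2, y=1):
  Distance 0: (x=7, y=0)
  Distance 1: (x=6, y=0), (x=8, y=0), (x=7, y=1)
  Distance 2: (x=5, y=0), (x=9, y=0), (x=6, y=1), (x=8, y=1), (x=7, y=2)
  Distance 3: (x=4, y=0), (x=10, y=0), (x=5, y=1), (x=9, y=1), (x=6, y=2), (x=8, y=2), (x=7, y=3)
  Distance 4: (x=3, y=0), (x=4, y=1), (x=10, y=1), (x=5, y=2), (x=6, y=3), (x=8, y=3), (x=7, y=4)
  Distance 5: (x=2, y=0), (x=3, y=1), (x=4, y=2), (x=10, y=2), (x=5, y=3), (x=9, y=3), (x=6, y=4), (x=8, y=4)
  Distance 6: (x=1, y=0), (x=2, y=1), (x=3, y=2), (x=4, y=3), (x=10, y=3), (x=5, y=4), (x=9, y=4), (x=8, y=5)  <- goal reached here
One shortest path (6 moves): (x=7, y=0) -> (x=6, y=0) -> (x=5, y=0) -> (x=4, y=0) -> (x=3, y=0) -> (x=2, y=0) -> (x=2, y=1)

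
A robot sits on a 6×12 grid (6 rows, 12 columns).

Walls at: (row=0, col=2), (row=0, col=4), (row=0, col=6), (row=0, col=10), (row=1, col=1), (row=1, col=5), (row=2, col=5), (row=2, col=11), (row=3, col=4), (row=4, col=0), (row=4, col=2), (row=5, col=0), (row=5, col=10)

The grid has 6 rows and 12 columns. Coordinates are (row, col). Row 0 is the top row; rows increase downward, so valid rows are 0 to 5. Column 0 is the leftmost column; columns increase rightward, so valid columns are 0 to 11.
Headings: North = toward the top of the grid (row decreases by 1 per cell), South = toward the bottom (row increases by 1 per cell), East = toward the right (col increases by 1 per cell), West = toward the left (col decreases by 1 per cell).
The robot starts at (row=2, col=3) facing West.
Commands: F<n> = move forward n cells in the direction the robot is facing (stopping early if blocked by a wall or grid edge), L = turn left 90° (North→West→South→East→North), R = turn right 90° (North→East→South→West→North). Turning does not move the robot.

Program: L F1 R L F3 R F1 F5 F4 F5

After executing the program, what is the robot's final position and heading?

Answer: Final position: (row=5, col=1), facing West

Derivation:
Start: (row=2, col=3), facing West
  L: turn left, now facing South
  F1: move forward 1, now at (row=3, col=3)
  R: turn right, now facing West
  L: turn left, now facing South
  F3: move forward 2/3 (blocked), now at (row=5, col=3)
  R: turn right, now facing West
  F1: move forward 1, now at (row=5, col=2)
  F5: move forward 1/5 (blocked), now at (row=5, col=1)
  F4: move forward 0/4 (blocked), now at (row=5, col=1)
  F5: move forward 0/5 (blocked), now at (row=5, col=1)
Final: (row=5, col=1), facing West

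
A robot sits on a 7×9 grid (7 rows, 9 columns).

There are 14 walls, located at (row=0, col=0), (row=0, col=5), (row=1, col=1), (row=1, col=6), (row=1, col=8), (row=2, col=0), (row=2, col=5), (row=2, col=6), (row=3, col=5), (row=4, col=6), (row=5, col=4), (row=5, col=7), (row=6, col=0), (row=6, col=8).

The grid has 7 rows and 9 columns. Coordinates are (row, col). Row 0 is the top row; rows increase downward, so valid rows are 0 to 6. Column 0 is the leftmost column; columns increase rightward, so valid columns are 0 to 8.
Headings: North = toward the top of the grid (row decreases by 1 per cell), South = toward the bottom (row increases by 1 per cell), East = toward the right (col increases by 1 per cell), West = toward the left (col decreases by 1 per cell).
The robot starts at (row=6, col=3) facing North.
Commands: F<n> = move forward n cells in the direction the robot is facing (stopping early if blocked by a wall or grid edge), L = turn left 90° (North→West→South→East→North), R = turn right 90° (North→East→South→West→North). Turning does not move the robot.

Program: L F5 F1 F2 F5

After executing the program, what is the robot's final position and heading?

Start: (row=6, col=3), facing North
  L: turn left, now facing West
  F5: move forward 2/5 (blocked), now at (row=6, col=1)
  F1: move forward 0/1 (blocked), now at (row=6, col=1)
  F2: move forward 0/2 (blocked), now at (row=6, col=1)
  F5: move forward 0/5 (blocked), now at (row=6, col=1)
Final: (row=6, col=1), facing West

Answer: Final position: (row=6, col=1), facing West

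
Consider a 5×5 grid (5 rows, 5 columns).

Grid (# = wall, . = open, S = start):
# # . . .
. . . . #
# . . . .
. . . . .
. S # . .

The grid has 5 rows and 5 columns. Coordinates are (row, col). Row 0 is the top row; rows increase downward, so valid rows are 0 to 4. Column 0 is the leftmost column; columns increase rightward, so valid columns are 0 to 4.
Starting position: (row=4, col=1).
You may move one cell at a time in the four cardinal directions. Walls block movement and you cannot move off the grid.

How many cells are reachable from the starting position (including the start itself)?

BFS flood-fill from (row=4, col=1):
  Distance 0: (row=4, col=1)
  Distance 1: (row=3, col=1), (row=4, col=0)
  Distance 2: (row=2, col=1), (row=3, col=0), (row=3, col=2)
  Distance 3: (row=1, col=1), (row=2, col=2), (row=3, col=3)
  Distance 4: (row=1, col=0), (row=1, col=2), (row=2, col=3), (row=3, col=4), (row=4, col=3)
  Distance 5: (row=0, col=2), (row=1, col=3), (row=2, col=4), (row=4, col=4)
  Distance 6: (row=0, col=3)
  Distance 7: (row=0, col=4)
Total reachable: 20 (grid has 20 open cells total)

Answer: Reachable cells: 20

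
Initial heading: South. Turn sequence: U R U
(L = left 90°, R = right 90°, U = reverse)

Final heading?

Answer: Final heading: West

Derivation:
Start: South
  U (U-turn (180°)) -> North
  R (right (90° clockwise)) -> East
  U (U-turn (180°)) -> West
Final: West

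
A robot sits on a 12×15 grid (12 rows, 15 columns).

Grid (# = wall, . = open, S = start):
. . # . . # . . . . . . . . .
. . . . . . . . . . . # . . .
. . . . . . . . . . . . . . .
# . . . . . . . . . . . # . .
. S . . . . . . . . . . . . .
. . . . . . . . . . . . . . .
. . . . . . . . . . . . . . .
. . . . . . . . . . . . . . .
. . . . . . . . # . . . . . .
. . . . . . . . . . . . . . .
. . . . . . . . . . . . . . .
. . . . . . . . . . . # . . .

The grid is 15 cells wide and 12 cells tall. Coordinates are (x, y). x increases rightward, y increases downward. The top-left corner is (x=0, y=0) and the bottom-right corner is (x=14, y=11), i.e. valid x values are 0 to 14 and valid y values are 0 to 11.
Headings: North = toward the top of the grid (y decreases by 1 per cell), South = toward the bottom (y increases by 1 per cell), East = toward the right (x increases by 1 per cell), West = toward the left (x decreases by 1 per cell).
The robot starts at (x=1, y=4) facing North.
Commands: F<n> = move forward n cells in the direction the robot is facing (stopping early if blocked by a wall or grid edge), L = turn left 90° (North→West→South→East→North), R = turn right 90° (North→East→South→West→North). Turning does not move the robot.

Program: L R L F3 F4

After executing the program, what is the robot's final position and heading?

Answer: Final position: (x=0, y=4), facing West

Derivation:
Start: (x=1, y=4), facing North
  L: turn left, now facing West
  R: turn right, now facing North
  L: turn left, now facing West
  F3: move forward 1/3 (blocked), now at (x=0, y=4)
  F4: move forward 0/4 (blocked), now at (x=0, y=4)
Final: (x=0, y=4), facing West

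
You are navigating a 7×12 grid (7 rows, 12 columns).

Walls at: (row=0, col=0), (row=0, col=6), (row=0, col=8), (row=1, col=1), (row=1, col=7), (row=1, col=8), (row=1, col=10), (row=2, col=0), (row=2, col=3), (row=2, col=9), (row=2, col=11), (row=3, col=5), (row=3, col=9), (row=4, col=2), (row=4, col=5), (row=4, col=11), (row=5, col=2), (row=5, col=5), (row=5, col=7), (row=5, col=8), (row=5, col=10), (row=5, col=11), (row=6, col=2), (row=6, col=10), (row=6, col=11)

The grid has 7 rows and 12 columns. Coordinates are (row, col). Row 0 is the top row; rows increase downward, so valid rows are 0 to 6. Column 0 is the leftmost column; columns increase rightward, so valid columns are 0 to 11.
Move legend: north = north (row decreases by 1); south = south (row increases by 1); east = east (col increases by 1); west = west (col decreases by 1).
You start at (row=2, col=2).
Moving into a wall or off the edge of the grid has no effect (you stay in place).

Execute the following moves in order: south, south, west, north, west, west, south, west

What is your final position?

Answer: Final position: (row=3, col=0)

Derivation:
Start: (row=2, col=2)
  south (south): (row=2, col=2) -> (row=3, col=2)
  south (south): blocked, stay at (row=3, col=2)
  west (west): (row=3, col=2) -> (row=3, col=1)
  north (north): (row=3, col=1) -> (row=2, col=1)
  west (west): blocked, stay at (row=2, col=1)
  west (west): blocked, stay at (row=2, col=1)
  south (south): (row=2, col=1) -> (row=3, col=1)
  west (west): (row=3, col=1) -> (row=3, col=0)
Final: (row=3, col=0)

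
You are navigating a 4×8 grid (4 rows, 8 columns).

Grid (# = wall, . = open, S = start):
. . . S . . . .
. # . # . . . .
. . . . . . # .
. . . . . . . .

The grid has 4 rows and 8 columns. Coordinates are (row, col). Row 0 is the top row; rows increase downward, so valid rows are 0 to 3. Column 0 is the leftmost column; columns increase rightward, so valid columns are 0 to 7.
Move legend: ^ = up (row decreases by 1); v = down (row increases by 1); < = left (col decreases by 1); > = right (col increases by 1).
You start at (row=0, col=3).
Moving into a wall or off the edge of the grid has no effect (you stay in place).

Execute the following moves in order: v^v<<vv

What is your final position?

Answer: Final position: (row=0, col=1)

Derivation:
Start: (row=0, col=3)
  v (down): blocked, stay at (row=0, col=3)
  ^ (up): blocked, stay at (row=0, col=3)
  v (down): blocked, stay at (row=0, col=3)
  < (left): (row=0, col=3) -> (row=0, col=2)
  < (left): (row=0, col=2) -> (row=0, col=1)
  v (down): blocked, stay at (row=0, col=1)
  v (down): blocked, stay at (row=0, col=1)
Final: (row=0, col=1)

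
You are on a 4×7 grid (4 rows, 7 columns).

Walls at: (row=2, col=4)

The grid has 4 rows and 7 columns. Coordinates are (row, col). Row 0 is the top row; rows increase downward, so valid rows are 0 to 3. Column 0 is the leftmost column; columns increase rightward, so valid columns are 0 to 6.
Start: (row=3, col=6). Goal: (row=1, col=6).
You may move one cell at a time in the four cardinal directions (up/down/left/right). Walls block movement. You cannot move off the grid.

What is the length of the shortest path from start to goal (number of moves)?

Answer: Shortest path length: 2

Derivation:
BFS from (row=3, col=6) until reaching (row=1, col=6):
  Distance 0: (row=3, col=6)
  Distance 1: (row=2, col=6), (row=3, col=5)
  Distance 2: (row=1, col=6), (row=2, col=5), (row=3, col=4)  <- goal reached here
One shortest path (2 moves): (row=3, col=6) -> (row=2, col=6) -> (row=1, col=6)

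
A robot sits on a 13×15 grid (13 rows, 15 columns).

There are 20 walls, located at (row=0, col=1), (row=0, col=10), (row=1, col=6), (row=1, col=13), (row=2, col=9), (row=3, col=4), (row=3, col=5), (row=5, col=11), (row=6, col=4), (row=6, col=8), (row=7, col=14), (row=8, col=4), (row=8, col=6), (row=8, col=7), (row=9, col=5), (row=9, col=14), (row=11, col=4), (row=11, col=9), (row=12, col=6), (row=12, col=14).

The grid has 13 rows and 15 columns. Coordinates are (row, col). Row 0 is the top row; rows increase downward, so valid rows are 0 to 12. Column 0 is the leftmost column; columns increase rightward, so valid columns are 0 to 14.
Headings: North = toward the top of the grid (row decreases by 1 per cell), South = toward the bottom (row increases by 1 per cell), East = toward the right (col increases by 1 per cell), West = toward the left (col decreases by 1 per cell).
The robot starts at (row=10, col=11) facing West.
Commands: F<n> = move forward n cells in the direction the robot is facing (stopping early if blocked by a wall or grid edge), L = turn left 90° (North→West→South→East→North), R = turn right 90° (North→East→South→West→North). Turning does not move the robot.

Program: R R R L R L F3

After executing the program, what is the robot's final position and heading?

Answer: Final position: (row=10, col=14), facing East

Derivation:
Start: (row=10, col=11), facing West
  R: turn right, now facing North
  R: turn right, now facing East
  R: turn right, now facing South
  L: turn left, now facing East
  R: turn right, now facing South
  L: turn left, now facing East
  F3: move forward 3, now at (row=10, col=14)
Final: (row=10, col=14), facing East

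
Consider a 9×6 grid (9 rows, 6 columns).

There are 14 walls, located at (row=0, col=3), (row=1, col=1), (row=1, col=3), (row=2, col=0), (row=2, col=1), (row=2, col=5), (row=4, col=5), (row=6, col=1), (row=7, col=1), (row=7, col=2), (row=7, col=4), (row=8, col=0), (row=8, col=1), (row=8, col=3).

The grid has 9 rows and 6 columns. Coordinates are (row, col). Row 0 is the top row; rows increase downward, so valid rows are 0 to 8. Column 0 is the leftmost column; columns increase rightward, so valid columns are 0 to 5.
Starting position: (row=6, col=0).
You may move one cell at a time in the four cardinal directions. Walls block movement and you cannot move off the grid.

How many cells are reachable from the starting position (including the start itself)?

BFS flood-fill from (row=6, col=0):
  Distance 0: (row=6, col=0)
  Distance 1: (row=5, col=0), (row=7, col=0)
  Distance 2: (row=4, col=0), (row=5, col=1)
  Distance 3: (row=3, col=0), (row=4, col=1), (row=5, col=2)
  Distance 4: (row=3, col=1), (row=4, col=2), (row=5, col=3), (row=6, col=2)
  Distance 5: (row=3, col=2), (row=4, col=3), (row=5, col=4), (row=6, col=3)
  Distance 6: (row=2, col=2), (row=3, col=3), (row=4, col=4), (row=5, col=5), (row=6, col=4), (row=7, col=3)
  Distance 7: (row=1, col=2), (row=2, col=3), (row=3, col=4), (row=6, col=5)
  Distance 8: (row=0, col=2), (row=2, col=4), (row=3, col=5), (row=7, col=5)
  Distance 9: (row=0, col=1), (row=1, col=4), (row=8, col=5)
  Distance 10: (row=0, col=0), (row=0, col=4), (row=1, col=5), (row=8, col=4)
  Distance 11: (row=0, col=5), (row=1, col=0)
Total reachable: 39 (grid has 40 open cells total)

Answer: Reachable cells: 39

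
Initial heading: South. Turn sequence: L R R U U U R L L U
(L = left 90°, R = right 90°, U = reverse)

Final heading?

Start: South
  L (left (90° counter-clockwise)) -> East
  R (right (90° clockwise)) -> South
  R (right (90° clockwise)) -> West
  U (U-turn (180°)) -> East
  U (U-turn (180°)) -> West
  U (U-turn (180°)) -> East
  R (right (90° clockwise)) -> South
  L (left (90° counter-clockwise)) -> East
  L (left (90° counter-clockwise)) -> North
  U (U-turn (180°)) -> South
Final: South

Answer: Final heading: South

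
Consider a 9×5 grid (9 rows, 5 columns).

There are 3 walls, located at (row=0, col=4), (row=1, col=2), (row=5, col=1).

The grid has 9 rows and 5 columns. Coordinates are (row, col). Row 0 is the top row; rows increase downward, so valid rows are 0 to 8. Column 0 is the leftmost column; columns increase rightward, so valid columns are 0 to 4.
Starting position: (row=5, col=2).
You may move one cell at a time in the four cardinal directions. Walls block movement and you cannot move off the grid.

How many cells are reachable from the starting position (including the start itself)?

BFS flood-fill from (row=5, col=2):
  Distance 0: (row=5, col=2)
  Distance 1: (row=4, col=2), (row=5, col=3), (row=6, col=2)
  Distance 2: (row=3, col=2), (row=4, col=1), (row=4, col=3), (row=5, col=4), (row=6, col=1), (row=6, col=3), (row=7, col=2)
  Distance 3: (row=2, col=2), (row=3, col=1), (row=3, col=3), (row=4, col=0), (row=4, col=4), (row=6, col=0), (row=6, col=4), (row=7, col=1), (row=7, col=3), (row=8, col=2)
  Distance 4: (row=2, col=1), (row=2, col=3), (row=3, col=0), (row=3, col=4), (row=5, col=0), (row=7, col=0), (row=7, col=4), (row=8, col=1), (row=8, col=3)
  Distance 5: (row=1, col=1), (row=1, col=3), (row=2, col=0), (row=2, col=4), (row=8, col=0), (row=8, col=4)
  Distance 6: (row=0, col=1), (row=0, col=3), (row=1, col=0), (row=1, col=4)
  Distance 7: (row=0, col=0), (row=0, col=2)
Total reachable: 42 (grid has 42 open cells total)

Answer: Reachable cells: 42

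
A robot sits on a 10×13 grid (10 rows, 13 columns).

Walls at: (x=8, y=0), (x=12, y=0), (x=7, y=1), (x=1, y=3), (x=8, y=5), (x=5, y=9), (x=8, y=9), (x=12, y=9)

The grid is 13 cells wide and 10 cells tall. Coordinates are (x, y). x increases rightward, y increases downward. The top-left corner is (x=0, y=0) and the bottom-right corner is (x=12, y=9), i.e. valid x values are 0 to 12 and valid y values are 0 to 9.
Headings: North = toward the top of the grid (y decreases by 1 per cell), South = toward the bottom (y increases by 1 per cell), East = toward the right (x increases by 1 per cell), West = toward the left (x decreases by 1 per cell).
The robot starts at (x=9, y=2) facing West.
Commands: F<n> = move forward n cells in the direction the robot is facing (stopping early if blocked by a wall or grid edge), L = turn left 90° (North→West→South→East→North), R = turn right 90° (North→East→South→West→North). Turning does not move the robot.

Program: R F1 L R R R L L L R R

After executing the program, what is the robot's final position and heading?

Start: (x=9, y=2), facing West
  R: turn right, now facing North
  F1: move forward 1, now at (x=9, y=1)
  L: turn left, now facing West
  R: turn right, now facing North
  R: turn right, now facing East
  R: turn right, now facing South
  L: turn left, now facing East
  L: turn left, now facing North
  L: turn left, now facing West
  R: turn right, now facing North
  R: turn right, now facing East
Final: (x=9, y=1), facing East

Answer: Final position: (x=9, y=1), facing East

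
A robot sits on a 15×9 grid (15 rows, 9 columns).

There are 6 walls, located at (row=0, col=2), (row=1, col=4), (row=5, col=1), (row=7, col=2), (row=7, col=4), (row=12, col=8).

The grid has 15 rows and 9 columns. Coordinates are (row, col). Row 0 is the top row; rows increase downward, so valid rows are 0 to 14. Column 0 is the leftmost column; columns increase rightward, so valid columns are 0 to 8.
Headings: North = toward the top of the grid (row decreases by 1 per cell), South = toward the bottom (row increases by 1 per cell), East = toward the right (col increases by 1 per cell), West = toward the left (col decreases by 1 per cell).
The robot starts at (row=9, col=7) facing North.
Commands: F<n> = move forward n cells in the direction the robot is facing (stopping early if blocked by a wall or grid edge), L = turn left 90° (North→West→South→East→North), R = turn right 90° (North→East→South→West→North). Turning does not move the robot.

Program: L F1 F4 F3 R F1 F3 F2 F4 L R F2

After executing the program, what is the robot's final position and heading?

Start: (row=9, col=7), facing North
  L: turn left, now facing West
  F1: move forward 1, now at (row=9, col=6)
  F4: move forward 4, now at (row=9, col=2)
  F3: move forward 2/3 (blocked), now at (row=9, col=0)
  R: turn right, now facing North
  F1: move forward 1, now at (row=8, col=0)
  F3: move forward 3, now at (row=5, col=0)
  F2: move forward 2, now at (row=3, col=0)
  F4: move forward 3/4 (blocked), now at (row=0, col=0)
  L: turn left, now facing West
  R: turn right, now facing North
  F2: move forward 0/2 (blocked), now at (row=0, col=0)
Final: (row=0, col=0), facing North

Answer: Final position: (row=0, col=0), facing North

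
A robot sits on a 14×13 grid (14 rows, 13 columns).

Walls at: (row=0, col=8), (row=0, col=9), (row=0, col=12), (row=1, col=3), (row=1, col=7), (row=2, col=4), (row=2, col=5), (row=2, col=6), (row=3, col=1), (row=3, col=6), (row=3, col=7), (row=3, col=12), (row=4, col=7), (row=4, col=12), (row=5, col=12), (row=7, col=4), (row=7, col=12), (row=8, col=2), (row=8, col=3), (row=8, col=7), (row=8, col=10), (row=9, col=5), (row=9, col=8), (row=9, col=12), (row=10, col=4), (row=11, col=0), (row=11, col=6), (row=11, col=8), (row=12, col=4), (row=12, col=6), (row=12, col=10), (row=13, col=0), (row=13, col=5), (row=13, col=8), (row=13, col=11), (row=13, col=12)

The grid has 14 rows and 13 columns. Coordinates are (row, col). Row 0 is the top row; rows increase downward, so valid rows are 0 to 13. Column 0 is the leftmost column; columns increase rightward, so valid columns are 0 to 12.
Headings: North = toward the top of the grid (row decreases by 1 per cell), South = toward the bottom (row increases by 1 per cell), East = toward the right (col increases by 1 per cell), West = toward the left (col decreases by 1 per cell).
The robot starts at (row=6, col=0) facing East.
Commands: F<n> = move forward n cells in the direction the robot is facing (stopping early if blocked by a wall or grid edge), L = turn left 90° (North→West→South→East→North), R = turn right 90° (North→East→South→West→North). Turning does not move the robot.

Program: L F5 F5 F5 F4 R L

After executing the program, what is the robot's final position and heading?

Start: (row=6, col=0), facing East
  L: turn left, now facing North
  F5: move forward 5, now at (row=1, col=0)
  F5: move forward 1/5 (blocked), now at (row=0, col=0)
  F5: move forward 0/5 (blocked), now at (row=0, col=0)
  F4: move forward 0/4 (blocked), now at (row=0, col=0)
  R: turn right, now facing East
  L: turn left, now facing North
Final: (row=0, col=0), facing North

Answer: Final position: (row=0, col=0), facing North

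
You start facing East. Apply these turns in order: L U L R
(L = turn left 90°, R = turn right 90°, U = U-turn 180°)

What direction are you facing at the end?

Start: East
  L (left (90° counter-clockwise)) -> North
  U (U-turn (180°)) -> South
  L (left (90° counter-clockwise)) -> East
  R (right (90° clockwise)) -> South
Final: South

Answer: Final heading: South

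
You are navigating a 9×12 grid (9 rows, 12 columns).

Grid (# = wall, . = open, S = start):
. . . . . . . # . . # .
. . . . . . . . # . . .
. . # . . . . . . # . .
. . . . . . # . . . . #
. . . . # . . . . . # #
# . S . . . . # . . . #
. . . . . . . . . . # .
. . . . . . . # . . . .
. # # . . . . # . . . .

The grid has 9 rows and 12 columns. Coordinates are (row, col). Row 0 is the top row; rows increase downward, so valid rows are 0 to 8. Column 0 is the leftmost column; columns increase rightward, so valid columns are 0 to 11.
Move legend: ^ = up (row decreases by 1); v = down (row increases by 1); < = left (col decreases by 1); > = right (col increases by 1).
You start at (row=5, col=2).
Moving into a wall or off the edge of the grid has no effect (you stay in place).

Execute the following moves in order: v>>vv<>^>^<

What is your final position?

Start: (row=5, col=2)
  v (down): (row=5, col=2) -> (row=6, col=2)
  > (right): (row=6, col=2) -> (row=6, col=3)
  > (right): (row=6, col=3) -> (row=6, col=4)
  v (down): (row=6, col=4) -> (row=7, col=4)
  v (down): (row=7, col=4) -> (row=8, col=4)
  < (left): (row=8, col=4) -> (row=8, col=3)
  > (right): (row=8, col=3) -> (row=8, col=4)
  ^ (up): (row=8, col=4) -> (row=7, col=4)
  > (right): (row=7, col=4) -> (row=7, col=5)
  ^ (up): (row=7, col=5) -> (row=6, col=5)
  < (left): (row=6, col=5) -> (row=6, col=4)
Final: (row=6, col=4)

Answer: Final position: (row=6, col=4)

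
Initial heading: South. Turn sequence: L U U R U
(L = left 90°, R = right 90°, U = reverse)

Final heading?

Answer: Final heading: North

Derivation:
Start: South
  L (left (90° counter-clockwise)) -> East
  U (U-turn (180°)) -> West
  U (U-turn (180°)) -> East
  R (right (90° clockwise)) -> South
  U (U-turn (180°)) -> North
Final: North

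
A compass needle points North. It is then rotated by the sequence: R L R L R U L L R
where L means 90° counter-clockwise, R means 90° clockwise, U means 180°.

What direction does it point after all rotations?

Answer: Final heading: South

Derivation:
Start: North
  R (right (90° clockwise)) -> East
  L (left (90° counter-clockwise)) -> North
  R (right (90° clockwise)) -> East
  L (left (90° counter-clockwise)) -> North
  R (right (90° clockwise)) -> East
  U (U-turn (180°)) -> West
  L (left (90° counter-clockwise)) -> South
  L (left (90° counter-clockwise)) -> East
  R (right (90° clockwise)) -> South
Final: South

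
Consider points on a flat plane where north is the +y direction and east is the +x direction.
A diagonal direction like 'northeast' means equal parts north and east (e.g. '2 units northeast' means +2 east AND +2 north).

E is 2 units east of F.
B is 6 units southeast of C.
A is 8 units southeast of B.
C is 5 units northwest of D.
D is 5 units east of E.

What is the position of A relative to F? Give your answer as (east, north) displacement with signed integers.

Answer: A is at (east=16, north=-9) relative to F.

Derivation:
Place F at the origin (east=0, north=0).
  E is 2 units east of F: delta (east=+2, north=+0); E at (east=2, north=0).
  D is 5 units east of E: delta (east=+5, north=+0); D at (east=7, north=0).
  C is 5 units northwest of D: delta (east=-5, north=+5); C at (east=2, north=5).
  B is 6 units southeast of C: delta (east=+6, north=-6); B at (east=8, north=-1).
  A is 8 units southeast of B: delta (east=+8, north=-8); A at (east=16, north=-9).
Therefore A relative to F: (east=16, north=-9).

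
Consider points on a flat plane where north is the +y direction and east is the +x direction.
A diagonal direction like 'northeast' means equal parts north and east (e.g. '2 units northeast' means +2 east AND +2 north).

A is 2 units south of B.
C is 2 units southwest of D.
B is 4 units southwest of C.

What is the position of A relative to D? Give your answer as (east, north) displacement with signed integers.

Place D at the origin (east=0, north=0).
  C is 2 units southwest of D: delta (east=-2, north=-2); C at (east=-2, north=-2).
  B is 4 units southwest of C: delta (east=-4, north=-4); B at (east=-6, north=-6).
  A is 2 units south of B: delta (east=+0, north=-2); A at (east=-6, north=-8).
Therefore A relative to D: (east=-6, north=-8).

Answer: A is at (east=-6, north=-8) relative to D.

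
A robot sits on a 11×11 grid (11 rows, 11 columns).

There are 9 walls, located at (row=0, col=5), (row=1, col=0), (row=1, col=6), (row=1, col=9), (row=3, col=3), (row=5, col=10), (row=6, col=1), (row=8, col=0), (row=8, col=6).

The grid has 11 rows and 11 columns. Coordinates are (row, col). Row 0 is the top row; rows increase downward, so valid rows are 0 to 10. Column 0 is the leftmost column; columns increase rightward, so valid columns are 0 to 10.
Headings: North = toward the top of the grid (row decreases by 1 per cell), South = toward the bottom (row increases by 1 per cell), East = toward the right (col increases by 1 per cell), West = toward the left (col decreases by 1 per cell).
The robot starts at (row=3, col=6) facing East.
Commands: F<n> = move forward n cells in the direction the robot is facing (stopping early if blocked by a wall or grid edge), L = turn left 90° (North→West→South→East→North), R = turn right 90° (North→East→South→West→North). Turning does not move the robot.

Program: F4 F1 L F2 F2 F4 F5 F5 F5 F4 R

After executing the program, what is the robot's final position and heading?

Answer: Final position: (row=0, col=10), facing East

Derivation:
Start: (row=3, col=6), facing East
  F4: move forward 4, now at (row=3, col=10)
  F1: move forward 0/1 (blocked), now at (row=3, col=10)
  L: turn left, now facing North
  F2: move forward 2, now at (row=1, col=10)
  F2: move forward 1/2 (blocked), now at (row=0, col=10)
  F4: move forward 0/4 (blocked), now at (row=0, col=10)
  [×3]F5: move forward 0/5 (blocked), now at (row=0, col=10)
  F4: move forward 0/4 (blocked), now at (row=0, col=10)
  R: turn right, now facing East
Final: (row=0, col=10), facing East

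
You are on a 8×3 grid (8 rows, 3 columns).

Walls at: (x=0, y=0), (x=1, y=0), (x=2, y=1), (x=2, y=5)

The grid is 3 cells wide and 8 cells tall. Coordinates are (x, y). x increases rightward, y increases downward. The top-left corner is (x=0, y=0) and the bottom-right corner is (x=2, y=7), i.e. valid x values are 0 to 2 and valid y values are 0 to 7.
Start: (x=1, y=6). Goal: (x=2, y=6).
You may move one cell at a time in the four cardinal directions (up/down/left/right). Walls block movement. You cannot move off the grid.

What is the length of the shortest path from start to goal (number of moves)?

Answer: Shortest path length: 1

Derivation:
BFS from (x=1, y=6) until reaching (x=2, y=6):
  Distance 0: (x=1, y=6)
  Distance 1: (x=1, y=5), (x=0, y=6), (x=2, y=6), (x=1, y=7)  <- goal reached here
One shortest path (1 moves): (x=1, y=6) -> (x=2, y=6)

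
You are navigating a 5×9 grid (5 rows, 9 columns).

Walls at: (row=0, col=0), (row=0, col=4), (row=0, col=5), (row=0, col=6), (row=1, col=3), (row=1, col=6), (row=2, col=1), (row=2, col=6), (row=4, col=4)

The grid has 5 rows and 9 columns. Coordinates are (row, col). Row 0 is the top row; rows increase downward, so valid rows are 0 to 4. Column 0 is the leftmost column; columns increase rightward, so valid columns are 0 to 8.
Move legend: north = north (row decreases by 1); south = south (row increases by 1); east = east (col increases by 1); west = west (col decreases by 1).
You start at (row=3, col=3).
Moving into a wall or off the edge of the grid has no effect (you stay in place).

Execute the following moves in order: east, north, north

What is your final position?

Start: (row=3, col=3)
  east (east): (row=3, col=3) -> (row=3, col=4)
  north (north): (row=3, col=4) -> (row=2, col=4)
  north (north): (row=2, col=4) -> (row=1, col=4)
Final: (row=1, col=4)

Answer: Final position: (row=1, col=4)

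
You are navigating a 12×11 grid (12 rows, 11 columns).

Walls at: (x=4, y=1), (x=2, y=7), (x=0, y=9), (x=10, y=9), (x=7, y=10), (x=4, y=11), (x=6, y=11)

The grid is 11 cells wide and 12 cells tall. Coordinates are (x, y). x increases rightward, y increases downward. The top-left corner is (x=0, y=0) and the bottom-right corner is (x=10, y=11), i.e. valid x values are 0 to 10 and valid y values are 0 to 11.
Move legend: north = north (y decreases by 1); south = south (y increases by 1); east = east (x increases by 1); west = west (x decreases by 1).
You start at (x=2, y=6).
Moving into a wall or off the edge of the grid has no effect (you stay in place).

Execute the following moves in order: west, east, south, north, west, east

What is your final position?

Answer: Final position: (x=2, y=5)

Derivation:
Start: (x=2, y=6)
  west (west): (x=2, y=6) -> (x=1, y=6)
  east (east): (x=1, y=6) -> (x=2, y=6)
  south (south): blocked, stay at (x=2, y=6)
  north (north): (x=2, y=6) -> (x=2, y=5)
  west (west): (x=2, y=5) -> (x=1, y=5)
  east (east): (x=1, y=5) -> (x=2, y=5)
Final: (x=2, y=5)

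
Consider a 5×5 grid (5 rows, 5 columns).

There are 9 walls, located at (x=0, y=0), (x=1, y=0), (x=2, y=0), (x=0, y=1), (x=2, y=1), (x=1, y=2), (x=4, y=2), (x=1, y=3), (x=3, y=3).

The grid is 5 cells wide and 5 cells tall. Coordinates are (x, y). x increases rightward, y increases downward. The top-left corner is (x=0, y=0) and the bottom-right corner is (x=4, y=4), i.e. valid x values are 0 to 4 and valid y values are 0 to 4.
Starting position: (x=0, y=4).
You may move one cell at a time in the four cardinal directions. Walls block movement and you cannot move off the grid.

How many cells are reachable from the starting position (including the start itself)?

Answer: Reachable cells: 15

Derivation:
BFS flood-fill from (x=0, y=4):
  Distance 0: (x=0, y=4)
  Distance 1: (x=0, y=3), (x=1, y=4)
  Distance 2: (x=0, y=2), (x=2, y=4)
  Distance 3: (x=2, y=3), (x=3, y=4)
  Distance 4: (x=2, y=2), (x=4, y=4)
  Distance 5: (x=3, y=2), (x=4, y=3)
  Distance 6: (x=3, y=1)
  Distance 7: (x=3, y=0), (x=4, y=1)
  Distance 8: (x=4, y=0)
Total reachable: 15 (grid has 16 open cells total)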